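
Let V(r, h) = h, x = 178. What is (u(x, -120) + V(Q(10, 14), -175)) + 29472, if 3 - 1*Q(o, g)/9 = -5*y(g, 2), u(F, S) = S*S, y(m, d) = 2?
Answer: 43697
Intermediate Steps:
u(F, S) = S²
Q(o, g) = 117 (Q(o, g) = 27 - (-45)*2 = 27 - 9*(-10) = 27 + 90 = 117)
(u(x, -120) + V(Q(10, 14), -175)) + 29472 = ((-120)² - 175) + 29472 = (14400 - 175) + 29472 = 14225 + 29472 = 43697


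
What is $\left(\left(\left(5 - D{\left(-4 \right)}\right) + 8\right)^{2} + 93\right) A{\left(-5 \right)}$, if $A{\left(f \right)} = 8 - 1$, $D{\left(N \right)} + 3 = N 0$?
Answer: $2443$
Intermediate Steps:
$D{\left(N \right)} = -3$ ($D{\left(N \right)} = -3 + N 0 = -3 + 0 = -3$)
$A{\left(f \right)} = 7$
$\left(\left(\left(5 - D{\left(-4 \right)}\right) + 8\right)^{2} + 93\right) A{\left(-5 \right)} = \left(\left(\left(5 - -3\right) + 8\right)^{2} + 93\right) 7 = \left(\left(\left(5 + 3\right) + 8\right)^{2} + 93\right) 7 = \left(\left(8 + 8\right)^{2} + 93\right) 7 = \left(16^{2} + 93\right) 7 = \left(256 + 93\right) 7 = 349 \cdot 7 = 2443$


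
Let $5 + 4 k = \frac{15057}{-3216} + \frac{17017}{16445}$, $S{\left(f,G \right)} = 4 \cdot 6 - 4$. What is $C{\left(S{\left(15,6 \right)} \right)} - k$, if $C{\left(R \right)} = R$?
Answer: $\frac{10928417}{493120} \approx 22.162$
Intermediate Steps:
$S{\left(f,G \right)} = 20$ ($S{\left(f,G \right)} = 24 - 4 = 20$)
$k = - \frac{1066017}{493120}$ ($k = - \frac{5}{4} + \frac{\frac{15057}{-3216} + \frac{17017}{16445}}{4} = - \frac{5}{4} + \frac{15057 \left(- \frac{1}{3216}\right) + 17017 \cdot \frac{1}{16445}}{4} = - \frac{5}{4} + \frac{- \frac{5019}{1072} + \frac{119}{115}}{4} = - \frac{5}{4} + \frac{1}{4} \left(- \frac{449617}{123280}\right) = - \frac{5}{4} - \frac{449617}{493120} = - \frac{1066017}{493120} \approx -2.1618$)
$C{\left(S{\left(15,6 \right)} \right)} - k = 20 - - \frac{1066017}{493120} = 20 + \frac{1066017}{493120} = \frac{10928417}{493120}$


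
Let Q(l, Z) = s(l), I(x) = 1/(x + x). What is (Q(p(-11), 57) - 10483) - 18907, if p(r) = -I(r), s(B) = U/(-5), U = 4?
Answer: -146954/5 ≈ -29391.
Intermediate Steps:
I(x) = 1/(2*x)
s(B) = -⅘ (s(B) = 4/(-5) = 4*(-⅕) = -⅘)
p(r) = -1/(2*r)
Q(l, Z) = -⅘
(Q(p(-11), 57) - 10483) - 18907 = (-⅘ - 10483) - 18907 = -52419/5 - 18907 = -146954/5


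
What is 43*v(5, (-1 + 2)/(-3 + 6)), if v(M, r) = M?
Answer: 215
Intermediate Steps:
43*v(5, (-1 + 2)/(-3 + 6)) = 43*5 = 215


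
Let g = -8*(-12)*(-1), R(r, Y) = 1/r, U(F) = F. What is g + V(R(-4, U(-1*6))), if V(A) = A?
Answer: -385/4 ≈ -96.250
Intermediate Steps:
g = -96 (g = 96*(-1) = -96)
g + V(R(-4, U(-1*6))) = -96 + 1/(-4) = -96 - 1/4 = -385/4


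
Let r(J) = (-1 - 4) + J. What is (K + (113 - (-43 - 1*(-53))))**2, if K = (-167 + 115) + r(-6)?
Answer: 1600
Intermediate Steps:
r(J) = -5 + J
K = -63 (K = (-167 + 115) + (-5 - 6) = -52 - 11 = -63)
(K + (113 - (-43 - 1*(-53))))**2 = (-63 + (113 - (-43 - 1*(-53))))**2 = (-63 + (113 - (-43 + 53)))**2 = (-63 + (113 - 1*10))**2 = (-63 + (113 - 10))**2 = (-63 + 103)**2 = 40**2 = 1600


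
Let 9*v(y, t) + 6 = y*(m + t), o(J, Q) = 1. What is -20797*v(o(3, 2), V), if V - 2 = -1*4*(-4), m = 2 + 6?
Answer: -415940/9 ≈ -46216.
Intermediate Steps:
m = 8
V = 18 (V = 2 - 1*4*(-4) = 2 - 4*(-4) = 2 + 16 = 18)
v(y, t) = -⅔ + y*(8 + t)/9 (v(y, t) = -⅔ + (y*(8 + t))/9 = -⅔ + y*(8 + t)/9)
-20797*v(o(3, 2), V) = -20797*(-⅔ + (8/9)*1 + (⅑)*18*1) = -20797*(-⅔ + 8/9 + 2) = -20797*20/9 = -415940/9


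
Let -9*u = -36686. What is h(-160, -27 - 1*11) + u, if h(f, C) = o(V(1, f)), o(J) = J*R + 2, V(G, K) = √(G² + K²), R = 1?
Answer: 36704/9 + √25601 ≈ 4238.2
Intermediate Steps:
u = 36686/9 (u = -⅑*(-36686) = 36686/9 ≈ 4076.2)
o(J) = 2 + J (o(J) = J*1 + 2 = J + 2 = 2 + J)
h(f, C) = 2 + √(1 + f²) (h(f, C) = 2 + √(1² + f²) = 2 + √(1 + f²))
h(-160, -27 - 1*11) + u = (2 + √(1 + (-160)²)) + 36686/9 = (2 + √(1 + 25600)) + 36686/9 = (2 + √25601) + 36686/9 = 36704/9 + √25601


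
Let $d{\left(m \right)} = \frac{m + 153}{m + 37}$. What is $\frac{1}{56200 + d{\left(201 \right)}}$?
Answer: $\frac{119}{6687977} \approx 1.7793 \cdot 10^{-5}$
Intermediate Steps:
$d{\left(m \right)} = \frac{153 + m}{37 + m}$
$\frac{1}{56200 + d{\left(201 \right)}} = \frac{1}{56200 + \frac{153 + 201}{37 + 201}} = \frac{1}{56200 + \frac{1}{238} \cdot 354} = \frac{1}{56200 + \frac{177}{119}} = \frac{1}{\frac{6687977}{119}} = \frac{119}{6687977}$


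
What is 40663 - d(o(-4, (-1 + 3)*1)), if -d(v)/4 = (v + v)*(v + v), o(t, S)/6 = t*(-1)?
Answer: 49879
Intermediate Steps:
o(t, S) = -6*t (o(t, S) = 6*(t*(-1)) = 6*(-t) = -6*t)
d(v) = -16*v² (d(v) = -4*(v + v)*(v + v) = -4*2*v*2*v = -16*v²)
40663 - d(o(-4, (-1 + 3)*1)) = 40663 - (-16)*(-6*(-4))² = 40663 - (-16)*24² = 40663 - (-16)*576 = 40663 - 1*(-9216) = 40663 + 9216 = 49879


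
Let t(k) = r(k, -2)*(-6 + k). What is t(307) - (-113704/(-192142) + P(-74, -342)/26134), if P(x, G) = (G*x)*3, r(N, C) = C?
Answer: -760116506100/1255359757 ≈ -605.50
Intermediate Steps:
P(x, G) = 3*G*x
t(k) = 12 - 2*k (t(k) = -2*(-6 + k) = 12 - 2*k)
t(307) - (-113704/(-192142) + P(-74, -342)/26134) = (12 - 2*307) - (-113704/(-192142) + (3*(-342)*(-74))/26134) = (12 - 614) - (-113704*(-1/192142) + 75924*(1/26134)) = -602 - (56852/96071 + 37962/13067) = -602 - 1*4389932386/1255359757 = -602 - 4389932386/1255359757 = -760116506100/1255359757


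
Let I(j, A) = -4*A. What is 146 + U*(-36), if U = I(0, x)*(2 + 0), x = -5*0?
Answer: 146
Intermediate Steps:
x = 0
U = 0 (U = (-4*0)*(2 + 0) = 0*2 = 0)
146 + U*(-36) = 146 + 0*(-36) = 146 + 0 = 146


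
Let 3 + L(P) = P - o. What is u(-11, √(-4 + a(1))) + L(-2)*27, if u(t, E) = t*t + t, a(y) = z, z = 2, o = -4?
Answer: 83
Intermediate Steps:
a(y) = 2
L(P) = 1 + P (L(P) = -3 + (P - 1*(-4)) = -3 + (P + 4) = -3 + (4 + P) = 1 + P)
u(t, E) = t + t² (u(t, E) = t² + t = t + t²)
u(-11, √(-4 + a(1))) + L(-2)*27 = -11*(1 - 11) + (1 - 2)*27 = -11*(-10) - 1*27 = 110 - 27 = 83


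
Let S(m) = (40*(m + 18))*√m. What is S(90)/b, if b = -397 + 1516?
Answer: 4320*√10/373 ≈ 36.625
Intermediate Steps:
b = 1119
S(m) = √m*(720 + 40*m) (S(m) = (40*(18 + m))*√m = (720 + 40*m)*√m = √m*(720 + 40*m))
S(90)/b = (40*√90*(18 + 90))/1119 = (40*(3*√10)*108)*(1/1119) = (12960*√10)*(1/1119) = 4320*√10/373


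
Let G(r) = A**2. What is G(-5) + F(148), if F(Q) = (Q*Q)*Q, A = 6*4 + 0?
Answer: 3242368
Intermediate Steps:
A = 24 (A = 24 + 0 = 24)
F(Q) = Q**3 (F(Q) = Q**2*Q = Q**3)
G(r) = 576 (G(r) = 24**2 = 576)
G(-5) + F(148) = 576 + 148**3 = 576 + 3241792 = 3242368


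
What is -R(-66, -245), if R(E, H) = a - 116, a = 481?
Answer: -365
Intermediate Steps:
R(E, H) = 365 (R(E, H) = 481 - 116 = 365)
-R(-66, -245) = -1*365 = -365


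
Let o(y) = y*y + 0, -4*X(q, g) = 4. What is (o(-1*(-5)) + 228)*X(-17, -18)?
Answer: -253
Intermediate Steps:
X(q, g) = -1 (X(q, g) = -¼*4 = -1)
o(y) = y² (o(y) = y² + 0 = y²)
(o(-1*(-5)) + 228)*X(-17, -18) = ((-1*(-5))² + 228)*(-1) = (5² + 228)*(-1) = (25 + 228)*(-1) = 253*(-1) = -253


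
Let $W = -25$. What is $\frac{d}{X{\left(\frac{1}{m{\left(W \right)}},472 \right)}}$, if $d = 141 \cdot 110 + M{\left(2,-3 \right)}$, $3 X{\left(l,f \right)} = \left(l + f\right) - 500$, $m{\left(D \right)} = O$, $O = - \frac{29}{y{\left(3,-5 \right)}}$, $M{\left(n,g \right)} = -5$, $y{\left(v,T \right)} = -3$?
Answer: $- \frac{1348935}{809} \approx -1667.4$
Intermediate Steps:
$O = \frac{29}{3}$ ($O = - \frac{29}{-3} = \left(-29\right) \left(- \frac{1}{3}\right) = \frac{29}{3} \approx 9.6667$)
$m{\left(D \right)} = \frac{29}{3}$
$X{\left(l,f \right)} = - \frac{500}{3} + \frac{f}{3} + \frac{l}{3}$ ($X{\left(l,f \right)} = \frac{\left(l + f\right) - 500}{3} = \frac{\left(f + l\right) - 500}{3} = \frac{-500 + f + l}{3} = - \frac{500}{3} + \frac{f}{3} + \frac{l}{3}$)
$d = 15505$ ($d = 141 \cdot 110 - 5 = 15510 - 5 = 15505$)
$\frac{d}{X{\left(\frac{1}{m{\left(W \right)}},472 \right)}} = \frac{15505}{- \frac{500}{3} + \frac{1}{3} \cdot 472 + \frac{1}{3 \cdot \frac{29}{3}}} = \frac{15505}{- \frac{500}{3} + \frac{472}{3} + \frac{1}{3} \cdot \frac{3}{29}} = \frac{15505}{- \frac{500}{3} + \frac{472}{3} + \frac{1}{29}} = \frac{15505}{- \frac{809}{87}} = 15505 \left(- \frac{87}{809}\right) = - \frac{1348935}{809}$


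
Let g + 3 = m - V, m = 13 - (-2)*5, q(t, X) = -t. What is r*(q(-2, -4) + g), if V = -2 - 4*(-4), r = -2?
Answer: -16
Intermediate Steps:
m = 23 (m = 13 - 1*(-10) = 13 + 10 = 23)
V = 14 (V = -2 + 16 = 14)
g = 6 (g = -3 + (23 - 1*14) = -3 + (23 - 14) = -3 + 9 = 6)
r*(q(-2, -4) + g) = -2*(-1*(-2) + 6) = -2*(2 + 6) = -2*8 = -16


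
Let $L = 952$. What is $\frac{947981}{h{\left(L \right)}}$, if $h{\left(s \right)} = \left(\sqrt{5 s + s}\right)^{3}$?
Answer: $\frac{947981 \sqrt{357}}{8156736} \approx 2.1959$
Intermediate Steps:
$h{\left(s \right)} = 6 \sqrt{6} s^{\frac{3}{2}}$ ($h{\left(s \right)} = \left(\sqrt{6 s}\right)^{3} = \left(\sqrt{6} \sqrt{s}\right)^{3} = 6 \sqrt{6} s^{\frac{3}{2}}$)
$\frac{947981}{h{\left(L \right)}} = \frac{947981}{6 \sqrt{6} \cdot 952^{\frac{3}{2}}} = \frac{947981}{6 \sqrt{6} \cdot 1904 \sqrt{238}} = \frac{947981}{22848 \sqrt{357}} = 947981 \frac{\sqrt{357}}{8156736} = \frac{947981 \sqrt{357}}{8156736}$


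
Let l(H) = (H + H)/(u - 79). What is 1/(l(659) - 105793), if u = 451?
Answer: -186/19676839 ≈ -9.4527e-6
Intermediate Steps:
l(H) = H/186 (l(H) = (H + H)/(451 - 79) = (2*H)/372 = (2*H)*(1/372) = H/186)
1/(l(659) - 105793) = 1/((1/186)*659 - 105793) = 1/(659/186 - 105793) = 1/(-19676839/186) = -186/19676839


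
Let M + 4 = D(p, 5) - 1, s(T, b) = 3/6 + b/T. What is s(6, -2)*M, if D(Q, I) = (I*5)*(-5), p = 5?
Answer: -65/3 ≈ -21.667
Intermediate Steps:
D(Q, I) = -25*I (D(Q, I) = (5*I)*(-5) = -25*I)
s(T, b) = 1/2 + b/T (s(T, b) = 3*(1/6) + b/T = 1/2 + b/T)
M = -130 (M = -4 + (-25*5 - 1) = -4 + (-125 - 1) = -4 - 126 = -130)
s(6, -2)*M = ((-2 + (1/2)*6)/6)*(-130) = ((-2 + 3)/6)*(-130) = ((1/6)*1)*(-130) = (1/6)*(-130) = -65/3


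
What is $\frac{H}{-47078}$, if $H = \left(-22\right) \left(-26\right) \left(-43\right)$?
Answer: $\frac{12298}{23539} \approx 0.52245$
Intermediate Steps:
$H = -24596$ ($H = 572 \left(-43\right) = -24596$)
$\frac{H}{-47078} = - \frac{24596}{-47078} = \left(-24596\right) \left(- \frac{1}{47078}\right) = \frac{12298}{23539}$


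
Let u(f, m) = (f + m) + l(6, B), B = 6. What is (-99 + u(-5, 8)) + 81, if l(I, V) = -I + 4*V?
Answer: 3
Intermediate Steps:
u(f, m) = 18 + f + m (u(f, m) = (f + m) + (-1*6 + 4*6) = (f + m) + (-6 + 24) = (f + m) + 18 = 18 + f + m)
(-99 + u(-5, 8)) + 81 = (-99 + (18 - 5 + 8)) + 81 = (-99 + 21) + 81 = -78 + 81 = 3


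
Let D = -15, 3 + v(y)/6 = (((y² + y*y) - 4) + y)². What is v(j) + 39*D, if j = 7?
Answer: 60603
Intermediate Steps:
v(y) = -18 + 6*(-4 + y + 2*y²)² (v(y) = -18 + 6*(((y² + y*y) - 4) + y)² = -18 + 6*(((y² + y²) - 4) + y)² = -18 + 6*((2*y² - 4) + y)² = -18 + 6*((-4 + 2*y²) + y)² = -18 + 6*(-4 + y + 2*y²)²)
v(j) + 39*D = (-18 + 6*(-4 + 7 + 2*7²)²) + 39*(-15) = (-18 + 6*(-4 + 7 + 2*49)²) - 585 = (-18 + 6*(-4 + 7 + 98)²) - 585 = (-18 + 6*101²) - 585 = (-18 + 6*10201) - 585 = (-18 + 61206) - 585 = 61188 - 585 = 60603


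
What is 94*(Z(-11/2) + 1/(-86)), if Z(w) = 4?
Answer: 16121/43 ≈ 374.91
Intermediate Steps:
94*(Z(-11/2) + 1/(-86)) = 94*(4 + 1/(-86)) = 94*(4 - 1/86) = 94*(343/86) = 16121/43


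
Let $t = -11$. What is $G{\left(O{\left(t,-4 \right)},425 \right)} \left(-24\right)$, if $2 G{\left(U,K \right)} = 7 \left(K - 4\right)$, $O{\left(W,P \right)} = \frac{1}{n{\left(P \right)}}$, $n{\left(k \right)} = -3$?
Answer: $-35364$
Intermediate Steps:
$O{\left(W,P \right)} = - \frac{1}{3}$ ($O{\left(W,P \right)} = \frac{1}{-3} = - \frac{1}{3}$)
$G{\left(U,K \right)} = -14 + \frac{7 K}{2}$ ($G{\left(U,K \right)} = \frac{7 \left(K - 4\right)}{2} = \frac{7 \left(-4 + K\right)}{2} = \frac{-28 + 7 K}{2} = -14 + \frac{7 K}{2}$)
$G{\left(O{\left(t,-4 \right)},425 \right)} \left(-24\right) = \left(-14 + \frac{7}{2} \cdot 425\right) \left(-24\right) = \left(-14 + \frac{2975}{2}\right) \left(-24\right) = \frac{2947}{2} \left(-24\right) = -35364$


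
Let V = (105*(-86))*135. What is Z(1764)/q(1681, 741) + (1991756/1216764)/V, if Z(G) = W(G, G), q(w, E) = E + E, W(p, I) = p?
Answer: 109022144342767/91593537521850 ≈ 1.1903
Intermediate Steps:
V = -1219050 (V = -9030*135 = -1219050)
q(w, E) = 2*E
Z(G) = G
Z(1764)/q(1681, 741) + (1991756/1216764)/V = 1764/((2*741)) + (1991756/1216764)/(-1219050) = 1764/1482 + (1991756*(1/1216764))*(-1/1219050) = 1764*(1/1482) + (497939/304191)*(-1/1219050) = 294/247 - 497939/370824038550 = 109022144342767/91593537521850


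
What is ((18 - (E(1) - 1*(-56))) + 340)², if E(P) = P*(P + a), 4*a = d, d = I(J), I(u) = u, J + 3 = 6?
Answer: 1442401/16 ≈ 90150.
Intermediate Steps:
J = 3 (J = -3 + 6 = 3)
d = 3
a = ¾ (a = (¼)*3 = ¾ ≈ 0.75000)
E(P) = P*(¾ + P) (E(P) = P*(P + ¾) = P*(¾ + P))
((18 - (E(1) - 1*(-56))) + 340)² = ((18 - ((¼)*1*(3 + 4*1) - 1*(-56))) + 340)² = ((18 - ((¼)*1*(3 + 4) + 56)) + 340)² = ((18 - ((¼)*1*7 + 56)) + 340)² = ((18 - (7/4 + 56)) + 340)² = ((18 - 1*231/4) + 340)² = ((18 - 231/4) + 340)² = (-159/4 + 340)² = (1201/4)² = 1442401/16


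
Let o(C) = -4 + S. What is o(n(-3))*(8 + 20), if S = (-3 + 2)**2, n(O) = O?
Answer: -84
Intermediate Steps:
S = 1 (S = (-1)**2 = 1)
o(C) = -3 (o(C) = -4 + 1 = -3)
o(n(-3))*(8 + 20) = -3*(8 + 20) = -3*28 = -84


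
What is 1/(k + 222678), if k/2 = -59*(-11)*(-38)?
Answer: 1/173354 ≈ 5.7685e-6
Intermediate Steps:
k = -49324 (k = 2*(-59*(-11)*(-38)) = 2*(649*(-38)) = 2*(-24662) = -49324)
1/(k + 222678) = 1/(-49324 + 222678) = 1/173354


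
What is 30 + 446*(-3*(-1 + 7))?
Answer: -7998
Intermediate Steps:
30 + 446*(-3*(-1 + 7)) = 30 + 446*(-3*6) = 30 + 446*(-18) = 30 - 8028 = -7998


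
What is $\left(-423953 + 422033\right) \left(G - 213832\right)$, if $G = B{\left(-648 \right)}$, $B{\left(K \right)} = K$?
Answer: $411801600$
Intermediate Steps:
$G = -648$
$\left(-423953 + 422033\right) \left(G - 213832\right) = \left(-423953 + 422033\right) \left(-648 - 213832\right) = \left(-1920\right) \left(-214480\right) = 411801600$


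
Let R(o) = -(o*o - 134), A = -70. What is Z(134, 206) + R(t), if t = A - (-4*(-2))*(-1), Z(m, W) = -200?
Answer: -3910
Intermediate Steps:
t = -62 (t = -70 - (-4*(-2))*(-1) = -70 - 8*(-1) = -70 - 1*(-8) = -70 + 8 = -62)
R(o) = 134 - o² (R(o) = -(o² - 134) = -(-134 + o²) = 134 - o²)
Z(134, 206) + R(t) = -200 + (134 - 1*(-62)²) = -200 + (134 - 1*3844) = -200 + (134 - 3844) = -200 - 3710 = -3910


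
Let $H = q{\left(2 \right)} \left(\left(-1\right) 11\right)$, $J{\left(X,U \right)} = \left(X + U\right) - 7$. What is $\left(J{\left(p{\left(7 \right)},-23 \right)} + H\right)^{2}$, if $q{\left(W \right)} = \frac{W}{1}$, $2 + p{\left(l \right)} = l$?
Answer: $2209$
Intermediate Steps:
$p{\left(l \right)} = -2 + l$
$J{\left(X,U \right)} = -7 + U + X$ ($J{\left(X,U \right)} = \left(U + X\right) - 7 = -7 + U + X$)
$q{\left(W \right)} = W$ ($q{\left(W \right)} = W 1 = W$)
$H = -22$ ($H = 2 \left(\left(-1\right) 11\right) = 2 \left(-11\right) = -22$)
$\left(J{\left(p{\left(7 \right)},-23 \right)} + H\right)^{2} = \left(\left(-7 - 23 + \left(-2 + 7\right)\right) - 22\right)^{2} = \left(\left(-7 - 23 + 5\right) - 22\right)^{2} = \left(-25 - 22\right)^{2} = \left(-47\right)^{2} = 2209$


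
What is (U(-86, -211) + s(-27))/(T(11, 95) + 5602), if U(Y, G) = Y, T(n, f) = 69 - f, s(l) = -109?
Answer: -195/5576 ≈ -0.034971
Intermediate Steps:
(U(-86, -211) + s(-27))/(T(11, 95) + 5602) = (-86 - 109)/((69 - 1*95) + 5602) = -195/((69 - 95) + 5602) = -195/(-26 + 5602) = -195/5576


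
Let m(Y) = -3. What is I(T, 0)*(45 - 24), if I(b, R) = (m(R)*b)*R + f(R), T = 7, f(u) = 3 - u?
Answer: 63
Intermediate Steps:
I(b, R) = 3 - R - 3*R*b (I(b, R) = (-3*b)*R + (3 - R) = -3*R*b + (3 - R) = 3 - R - 3*R*b)
I(T, 0)*(45 - 24) = (3 - 1*0 - 3*0*7)*(45 - 24) = (3 + 0 + 0)*21 = 3*21 = 63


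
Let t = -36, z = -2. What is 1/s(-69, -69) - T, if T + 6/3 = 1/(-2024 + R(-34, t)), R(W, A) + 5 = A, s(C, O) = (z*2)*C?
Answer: 1142221/569940 ≈ 2.0041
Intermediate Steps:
s(C, O) = -4*C (s(C, O) = (-2*2)*C = -4*C)
R(W, A) = -5 + A
T = -4131/2065 (T = -2 + 1/(-2024 + (-5 - 36)) = -2 + 1/(-2024 - 41) = -2 + 1/(-2065) = -2 - 1/2065 = -4131/2065 ≈ -2.0005)
1/s(-69, -69) - T = 1/(-4*(-69)) - 1*(-4131/2065) = 1/276 + 4131/2065 = 1142221/569940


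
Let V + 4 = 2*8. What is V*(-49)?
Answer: -588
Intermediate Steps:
V = 12 (V = -4 + 2*8 = -4 + 16 = 12)
V*(-49) = 12*(-49) = -588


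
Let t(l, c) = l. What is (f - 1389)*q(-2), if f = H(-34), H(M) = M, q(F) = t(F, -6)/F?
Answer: -1423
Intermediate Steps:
q(F) = 1 (q(F) = F/F = 1)
f = -34
(f - 1389)*q(-2) = (-34 - 1389)*1 = -1423*1 = -1423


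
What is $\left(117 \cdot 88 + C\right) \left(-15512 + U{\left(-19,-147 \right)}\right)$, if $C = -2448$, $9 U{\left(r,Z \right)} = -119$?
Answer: $-121841944$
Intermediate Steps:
$U{\left(r,Z \right)} = - \frac{119}{9}$ ($U{\left(r,Z \right)} = \frac{1}{9} \left(-119\right) = - \frac{119}{9}$)
$\left(117 \cdot 88 + C\right) \left(-15512 + U{\left(-19,-147 \right)}\right) = \left(117 \cdot 88 - 2448\right) \left(-15512 - \frac{119}{9}\right) = \left(10296 - 2448\right) \left(- \frac{139727}{9}\right) = 7848 \left(- \frac{139727}{9}\right) = -121841944$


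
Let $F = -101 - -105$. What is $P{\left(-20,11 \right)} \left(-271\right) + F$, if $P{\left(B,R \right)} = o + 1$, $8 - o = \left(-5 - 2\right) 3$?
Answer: $-8126$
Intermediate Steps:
$F = 4$ ($F = -101 + 105 = 4$)
$o = 29$ ($o = 8 - \left(-5 - 2\right) 3 = 8 - \left(-7\right) 3 = 8 - -21 = 8 + 21 = 29$)
$P{\left(B,R \right)} = 30$ ($P{\left(B,R \right)} = 29 + 1 = 30$)
$P{\left(-20,11 \right)} \left(-271\right) + F = 30 \left(-271\right) + 4 = -8130 + 4 = -8126$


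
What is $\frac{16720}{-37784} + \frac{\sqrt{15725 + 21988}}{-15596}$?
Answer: $- \frac{2090}{4723} - \frac{\sqrt{37713}}{15596} \approx -0.45497$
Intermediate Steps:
$\frac{16720}{-37784} + \frac{\sqrt{15725 + 21988}}{-15596} = 16720 \left(- \frac{1}{37784}\right) + \sqrt{37713} \left(- \frac{1}{15596}\right) = - \frac{2090}{4723} - \frac{\sqrt{37713}}{15596}$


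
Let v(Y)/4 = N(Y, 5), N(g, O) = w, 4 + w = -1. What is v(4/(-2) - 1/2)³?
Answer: -8000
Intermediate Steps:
w = -5 (w = -4 - 1 = -5)
N(g, O) = -5
v(Y) = -20 (v(Y) = 4*(-5) = -20)
v(4/(-2) - 1/2)³ = (-20)³ = -8000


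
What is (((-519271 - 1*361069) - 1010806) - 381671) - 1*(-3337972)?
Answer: 1065155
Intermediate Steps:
(((-519271 - 1*361069) - 1010806) - 381671) - 1*(-3337972) = (((-519271 - 361069) - 1010806) - 381671) + 3337972 = ((-880340 - 1010806) - 381671) + 3337972 = (-1891146 - 381671) + 3337972 = -2272817 + 3337972 = 1065155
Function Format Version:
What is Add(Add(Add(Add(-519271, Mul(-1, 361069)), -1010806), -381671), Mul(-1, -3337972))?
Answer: 1065155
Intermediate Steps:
Add(Add(Add(Add(-519271, Mul(-1, 361069)), -1010806), -381671), Mul(-1, -3337972)) = Add(Add(Add(Add(-519271, -361069), -1010806), -381671), 3337972) = Add(Add(Add(-880340, -1010806), -381671), 3337972) = Add(Add(-1891146, -381671), 3337972) = Add(-2272817, 3337972) = 1065155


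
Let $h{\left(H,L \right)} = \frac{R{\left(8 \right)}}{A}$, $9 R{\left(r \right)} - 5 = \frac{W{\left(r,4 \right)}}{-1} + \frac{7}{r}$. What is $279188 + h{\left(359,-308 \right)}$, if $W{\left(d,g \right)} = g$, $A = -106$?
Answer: $\frac{710254267}{2544} \approx 2.7919 \cdot 10^{5}$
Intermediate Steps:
$R{\left(r \right)} = \frac{1}{9} + \frac{7}{9 r}$ ($R{\left(r \right)} = \frac{5}{9} + \frac{\frac{4}{-1} + \frac{7}{r}}{9} = \frac{5}{9} + \frac{4 \left(-1\right) + \frac{7}{r}}{9} = \frac{5}{9} + \frac{-4 + \frac{7}{r}}{9} = \frac{5}{9} - \left(\frac{4}{9} - \frac{7}{9 r}\right) = \frac{1}{9} + \frac{7}{9 r}$)
$h{\left(H,L \right)} = - \frac{5}{2544}$ ($h{\left(H,L \right)} = \frac{\frac{1}{9} \cdot \frac{1}{8} \left(7 + 8\right)}{-106} = \frac{1}{9} \cdot \frac{1}{8} \cdot 15 \left(- \frac{1}{106}\right) = \frac{5}{24} \left(- \frac{1}{106}\right) = - \frac{5}{2544}$)
$279188 + h{\left(359,-308 \right)} = 279188 - \frac{5}{2544} = \frac{710254267}{2544}$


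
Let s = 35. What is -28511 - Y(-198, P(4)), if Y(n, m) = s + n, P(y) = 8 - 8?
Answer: -28348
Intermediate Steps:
P(y) = 0
Y(n, m) = 35 + n
-28511 - Y(-198, P(4)) = -28511 - (35 - 198) = -28511 - 1*(-163) = -28511 + 163 = -28348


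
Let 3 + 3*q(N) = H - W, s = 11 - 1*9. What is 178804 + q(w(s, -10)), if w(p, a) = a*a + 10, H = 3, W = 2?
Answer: 536410/3 ≈ 1.7880e+5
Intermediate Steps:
s = 2 (s = 11 - 9 = 2)
w(p, a) = 10 + a**2 (w(p, a) = a**2 + 10 = 10 + a**2)
q(N) = -2/3 (q(N) = -1 + (3 - 1*2)/3 = -1 + (3 - 2)/3 = -1 + (1/3)*1 = -1 + 1/3 = -2/3)
178804 + q(w(s, -10)) = 178804 - 2/3 = 536410/3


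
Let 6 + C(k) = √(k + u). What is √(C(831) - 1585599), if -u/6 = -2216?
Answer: √(-1585605 + √14127) ≈ 1259.2*I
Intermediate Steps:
u = 13296 (u = -6*(-2216) = 13296)
C(k) = -6 + √(13296 + k) (C(k) = -6 + √(k + 13296) = -6 + √(13296 + k))
√(C(831) - 1585599) = √((-6 + √(13296 + 831)) - 1585599) = √((-6 + √14127) - 1585599) = √(-1585605 + √14127)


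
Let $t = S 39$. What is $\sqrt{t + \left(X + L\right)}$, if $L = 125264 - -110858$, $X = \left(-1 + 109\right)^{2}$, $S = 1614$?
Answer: $2 \sqrt{77683} \approx 557.43$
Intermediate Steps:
$X = 11664$ ($X = 108^{2} = 11664$)
$L = 236122$ ($L = 125264 + 110858 = 236122$)
$t = 62946$ ($t = 1614 \cdot 39 = 62946$)
$\sqrt{t + \left(X + L\right)} = \sqrt{62946 + \left(11664 + 236122\right)} = \sqrt{62946 + 247786} = \sqrt{310732} = 2 \sqrt{77683}$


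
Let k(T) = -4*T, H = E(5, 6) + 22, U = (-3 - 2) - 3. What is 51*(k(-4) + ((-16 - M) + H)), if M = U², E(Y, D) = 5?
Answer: -1887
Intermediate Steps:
U = -8 (U = -5 - 3 = -8)
H = 27 (H = 5 + 22 = 27)
M = 64 (M = (-8)² = 64)
51*(k(-4) + ((-16 - M) + H)) = 51*(-4*(-4) + ((-16 - 1*64) + 27)) = 51*(16 + ((-16 - 64) + 27)) = 51*(16 + (-80 + 27)) = 51*(16 - 53) = 51*(-37) = -1887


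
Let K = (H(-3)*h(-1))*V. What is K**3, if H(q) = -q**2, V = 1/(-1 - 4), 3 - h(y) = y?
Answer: 46656/125 ≈ 373.25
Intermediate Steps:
h(y) = 3 - y
V = -1/5 (V = 1/(-5) = -1/5 ≈ -0.20000)
K = 36/5 (K = ((-1*(-3)**2)*(3 - 1*(-1)))*(-1/5) = ((-1*9)*(3 + 1))*(-1/5) = -9*4*(-1/5) = -36*(-1/5) = 36/5 ≈ 7.2000)
K**3 = (36/5)**3 = 46656/125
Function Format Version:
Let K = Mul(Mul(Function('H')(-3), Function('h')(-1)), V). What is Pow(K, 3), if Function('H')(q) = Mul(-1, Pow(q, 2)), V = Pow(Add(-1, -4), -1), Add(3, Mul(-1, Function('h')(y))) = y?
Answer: Rational(46656, 125) ≈ 373.25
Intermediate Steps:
Function('h')(y) = Add(3, Mul(-1, y))
V = Rational(-1, 5) (V = Pow(-5, -1) = Rational(-1, 5) ≈ -0.20000)
K = Rational(36, 5) (K = Mul(Mul(Mul(-1, Pow(-3, 2)), Add(3, Mul(-1, -1))), Rational(-1, 5)) = Mul(Mul(Mul(-1, 9), Add(3, 1)), Rational(-1, 5)) = Mul(Mul(-9, 4), Rational(-1, 5)) = Mul(-36, Rational(-1, 5)) = Rational(36, 5) ≈ 7.2000)
Pow(K, 3) = Pow(Rational(36, 5), 3) = Rational(46656, 125)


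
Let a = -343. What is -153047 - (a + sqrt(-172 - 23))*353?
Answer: -31968 - 353*I*sqrt(195) ≈ -31968.0 - 4929.4*I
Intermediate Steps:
-153047 - (a + sqrt(-172 - 23))*353 = -153047 - (-343 + sqrt(-172 - 23))*353 = -153047 - (-343 + sqrt(-195))*353 = -153047 - (-343 + I*sqrt(195))*353 = -153047 - (-121079 + 353*I*sqrt(195)) = -153047 + (121079 - 353*I*sqrt(195)) = -31968 - 353*I*sqrt(195)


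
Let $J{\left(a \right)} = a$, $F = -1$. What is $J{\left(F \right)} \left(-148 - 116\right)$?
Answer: $264$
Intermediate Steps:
$J{\left(F \right)} \left(-148 - 116\right) = - (-148 - 116) = \left(-1\right) \left(-264\right) = 264$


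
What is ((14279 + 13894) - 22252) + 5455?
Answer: 11376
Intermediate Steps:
((14279 + 13894) - 22252) + 5455 = (28173 - 22252) + 5455 = 5921 + 5455 = 11376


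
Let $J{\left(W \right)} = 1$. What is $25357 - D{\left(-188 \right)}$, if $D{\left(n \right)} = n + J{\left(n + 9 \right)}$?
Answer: $25544$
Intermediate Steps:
$D{\left(n \right)} = 1 + n$ ($D{\left(n \right)} = n + 1 = 1 + n$)
$25357 - D{\left(-188 \right)} = 25357 - \left(1 - 188\right) = 25357 - -187 = 25357 + 187 = 25544$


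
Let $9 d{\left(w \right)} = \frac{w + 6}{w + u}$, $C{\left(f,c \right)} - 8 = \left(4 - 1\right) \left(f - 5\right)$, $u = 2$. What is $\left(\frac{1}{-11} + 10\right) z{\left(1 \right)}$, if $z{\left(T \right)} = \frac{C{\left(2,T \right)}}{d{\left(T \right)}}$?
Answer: $- \frac{2943}{77} \approx -38.221$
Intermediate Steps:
$C{\left(f,c \right)} = -7 + 3 f$ ($C{\left(f,c \right)} = 8 + \left(4 - 1\right) \left(f - 5\right) = 8 + 3 \left(-5 + f\right) = 8 + \left(-15 + 3 f\right) = -7 + 3 f$)
$d{\left(w \right)} = \frac{6 + w}{9 \left(2 + w\right)}$ ($d{\left(w \right)} = \frac{\left(w + 6\right) \frac{1}{w + 2}}{9} = \frac{\left(6 + w\right) \frac{1}{2 + w}}{9} = \frac{\frac{1}{2 + w} \left(6 + w\right)}{9} = \frac{6 + w}{9 \left(2 + w\right)}$)
$z{\left(T \right)} = - \frac{9 \left(2 + T\right)}{6 + T}$ ($z{\left(T \right)} = \frac{-7 + 3 \cdot 2}{\frac{1}{9} \frac{1}{2 + T} \left(6 + T\right)} = \left(-7 + 6\right) \frac{9 \left(2 + T\right)}{6 + T} = - \frac{9 \left(2 + T\right)}{6 + T}$)
$\left(\frac{1}{-11} + 10\right) z{\left(1 \right)} = \left(\frac{1}{-11} + 10\right) \frac{9 \left(-2 - 1\right)}{6 + 1} = \left(- \frac{1}{11} + 10\right) \frac{9 \left(-2 - 1\right)}{7} = \frac{109 \cdot 9 \cdot \frac{1}{7} \left(-3\right)}{11} = \frac{109}{11} \left(- \frac{27}{7}\right) = - \frac{2943}{77}$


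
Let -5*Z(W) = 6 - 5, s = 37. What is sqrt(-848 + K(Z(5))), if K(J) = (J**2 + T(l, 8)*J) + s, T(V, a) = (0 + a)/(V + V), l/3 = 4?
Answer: I*sqrt(182481)/15 ≈ 28.479*I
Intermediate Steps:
l = 12 (l = 3*4 = 12)
T(V, a) = a/(2*V) (T(V, a) = a/((2*V)) = a*(1/(2*V)) = a/(2*V))
Z(W) = -1/5 (Z(W) = -(6 - 5)/5 = -1/5*1 = -1/5)
K(J) = 37 + J**2 + J/3 (K(J) = (J**2 + ((1/2)*8/12)*J) + 37 = (J**2 + ((1/2)*8*(1/12))*J) + 37 = (J**2 + J/3) + 37 = 37 + J**2 + J/3)
sqrt(-848 + K(Z(5))) = sqrt(-848 + (37 + (-1/5)**2 + (1/3)*(-1/5))) = sqrt(-848 + (37 + 1/25 - 1/15)) = sqrt(-848 + 2773/75) = sqrt(-60827/75) = I*sqrt(182481)/15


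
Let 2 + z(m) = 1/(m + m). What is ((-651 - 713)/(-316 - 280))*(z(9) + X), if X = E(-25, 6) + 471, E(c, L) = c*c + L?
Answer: 6752141/2682 ≈ 2517.6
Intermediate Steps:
z(m) = -2 + 1/(2*m) (z(m) = -2 + 1/(m + m) = -2 + 1/(2*m))
E(c, L) = L + c² (E(c, L) = c² + L = L + c²)
X = 1102 (X = (6 + (-25)²) + 471 = (6 + 625) + 471 = 631 + 471 = 1102)
((-651 - 713)/(-316 - 280))*(z(9) + X) = ((-651 - 713)/(-316 - 280))*((-2 + (½)/9) + 1102) = (-1364/(-596))*((-2 + (½)*(⅑)) + 1102) = (-1364*(-1/596))*((-2 + 1/18) + 1102) = 341*(-35/18 + 1102)/149 = (341/149)*(19801/18) = 6752141/2682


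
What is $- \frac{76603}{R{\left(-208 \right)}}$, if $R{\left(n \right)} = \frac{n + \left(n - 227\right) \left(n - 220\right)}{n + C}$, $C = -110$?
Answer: $\frac{12179877}{92986} \approx 130.99$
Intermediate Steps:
$R{\left(n \right)} = \frac{n + \left(-227 + n\right) \left(-220 + n\right)}{-110 + n}$ ($R{\left(n \right)} = \frac{n + \left(n - 227\right) \left(n - 220\right)}{n - 110} = \frac{n + \left(-227 + n\right) \left(-220 + n\right)}{-110 + n}$)
$- \frac{76603}{R{\left(-208 \right)}} = - \frac{76603}{\frac{1}{-110 - 208} \left(49940 + \left(-208\right)^{2} - -92768\right)} = - \frac{76603}{\frac{1}{-318} \left(49940 + 43264 + 92768\right)} = - \frac{76603}{\left(- \frac{1}{318}\right) 185972} = - \frac{76603}{- \frac{92986}{159}} = \left(-76603\right) \left(- \frac{159}{92986}\right) = \frac{12179877}{92986}$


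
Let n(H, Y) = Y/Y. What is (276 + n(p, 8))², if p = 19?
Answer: 76729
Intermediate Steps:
n(H, Y) = 1
(276 + n(p, 8))² = (276 + 1)² = 277² = 76729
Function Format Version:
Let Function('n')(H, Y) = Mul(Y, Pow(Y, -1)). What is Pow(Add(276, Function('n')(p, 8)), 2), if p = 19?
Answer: 76729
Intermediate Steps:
Function('n')(H, Y) = 1
Pow(Add(276, Function('n')(p, 8)), 2) = Pow(Add(276, 1), 2) = Pow(277, 2) = 76729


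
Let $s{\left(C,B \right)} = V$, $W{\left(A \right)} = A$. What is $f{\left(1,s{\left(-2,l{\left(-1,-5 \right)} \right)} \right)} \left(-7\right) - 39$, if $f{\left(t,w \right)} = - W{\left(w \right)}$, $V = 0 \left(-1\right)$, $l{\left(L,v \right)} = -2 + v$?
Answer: $-39$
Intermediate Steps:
$V = 0$
$s{\left(C,B \right)} = 0$
$f{\left(t,w \right)} = - w$
$f{\left(1,s{\left(-2,l{\left(-1,-5 \right)} \right)} \right)} \left(-7\right) - 39 = \left(-1\right) 0 \left(-7\right) - 39 = 0 \left(-7\right) - 39 = 0 - 39 = -39$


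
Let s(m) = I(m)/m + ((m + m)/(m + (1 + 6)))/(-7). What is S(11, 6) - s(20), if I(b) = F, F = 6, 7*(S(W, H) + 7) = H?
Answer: -11777/1890 ≈ -6.2312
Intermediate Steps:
S(W, H) = -7 + H/7
I(b) = 6
s(m) = 6/m - 2*m/(7*(7 + m)) (s(m) = 6/m + ((m + m)/(m + (1 + 6)))/(-7) = 6/m + ((2*m)/(m + 7))*(-⅐) = 6/m + ((2*m)/(7 + m))*(-⅐) = 6/m + (2*m/(7 + m))*(-⅐) = 6/m - 2*m/(7*(7 + m)))
S(11, 6) - s(20) = (-7 + (⅐)*6) - 2*(147 - 1*20² + 21*20)/(7*20*(7 + 20)) = (-7 + 6/7) - 2*(147 - 1*400 + 420)/(7*20*27) = -43/7 - 2*(147 - 400 + 420)/(7*20*27) = -43/7 - 2*167/(7*20*27) = -43/7 - 1*167/1890 = -43/7 - 167/1890 = -11777/1890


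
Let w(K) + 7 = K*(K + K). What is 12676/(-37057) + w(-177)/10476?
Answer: 2188864331/388209132 ≈ 5.6384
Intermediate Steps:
w(K) = -7 + 2*K² (w(K) = -7 + K*(K + K) = -7 + K*(2*K) = -7 + 2*K²)
12676/(-37057) + w(-177)/10476 = 12676/(-37057) + (-7 + 2*(-177)²)/10476 = 12676*(-1/37057) + (-7 + 2*31329)*(1/10476) = -12676/37057 + (-7 + 62658)*(1/10476) = -12676/37057 + 62651*(1/10476) = -12676/37057 + 62651/10476 = 2188864331/388209132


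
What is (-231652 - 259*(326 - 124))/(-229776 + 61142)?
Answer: 141985/84317 ≈ 1.6839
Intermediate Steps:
(-231652 - 259*(326 - 124))/(-229776 + 61142) = (-231652 - 259*202)/(-168634) = (-231652 - 52318)*(-1/168634) = -283970*(-1/168634) = 141985/84317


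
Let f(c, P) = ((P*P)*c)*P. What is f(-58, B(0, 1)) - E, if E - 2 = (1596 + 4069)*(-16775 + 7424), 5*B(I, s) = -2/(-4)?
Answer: 26486706471/500 ≈ 5.2973e+7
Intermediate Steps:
B(I, s) = ⅒ (B(I, s) = (-2/(-4))/5 = (-2*(-¼))/5 = (⅕)*(½) = ⅒)
f(c, P) = c*P³ (f(c, P) = (P²*c)*P = (c*P²)*P = c*P³)
E = -52973413 (E = 2 + (1596 + 4069)*(-16775 + 7424) = 2 + 5665*(-9351) = 2 - 52973415 = -52973413)
f(-58, B(0, 1)) - E = -58*(⅒)³ - 1*(-52973413) = -58*1/1000 + 52973413 = -29/500 + 52973413 = 26486706471/500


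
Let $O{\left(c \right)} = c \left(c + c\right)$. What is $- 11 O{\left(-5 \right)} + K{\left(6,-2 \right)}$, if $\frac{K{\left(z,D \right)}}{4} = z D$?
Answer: $-598$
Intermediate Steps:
$O{\left(c \right)} = 2 c^{2}$ ($O{\left(c \right)} = c 2 c = 2 c^{2}$)
$K{\left(z,D \right)} = 4 D z$ ($K{\left(z,D \right)} = 4 z D = 4 D z$)
$- 11 O{\left(-5 \right)} + K{\left(6,-2 \right)} = - 11 \cdot 2 \left(-5\right)^{2} + 4 \left(-2\right) 6 = - 11 \cdot 2 \cdot 25 - 48 = \left(-11\right) 50 - 48 = -550 - 48 = -598$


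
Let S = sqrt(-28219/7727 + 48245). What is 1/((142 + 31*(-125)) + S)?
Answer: -28844891/107305217207 - 8*sqrt(45005053803)/107305217207 ≈ -0.00028463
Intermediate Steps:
S = 8*sqrt(45005053803)/7727 (S = sqrt(-28219*1/7727 + 48245) = sqrt(-28219/7727 + 48245) = sqrt(372760896/7727) = 8*sqrt(45005053803)/7727 ≈ 219.64)
1/((142 + 31*(-125)) + S) = 1/((142 + 31*(-125)) + 8*sqrt(45005053803)/7727) = 1/((142 - 3875) + 8*sqrt(45005053803)/7727) = 1/(-3733 + 8*sqrt(45005053803)/7727)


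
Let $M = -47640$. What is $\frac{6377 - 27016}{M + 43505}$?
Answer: $\frac{20639}{4135} \approx 4.9913$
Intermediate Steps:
$\frac{6377 - 27016}{M + 43505} = \frac{6377 - 27016}{-47640 + 43505} = - \frac{20639}{-4135} = \left(-20639\right) \left(- \frac{1}{4135}\right) = \frac{20639}{4135}$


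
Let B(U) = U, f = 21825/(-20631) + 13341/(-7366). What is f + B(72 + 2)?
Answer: 3603208961/50655982 ≈ 71.131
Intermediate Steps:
f = -145333707/50655982 (f = 21825*(-1/20631) + 13341*(-1/7366) = -7275/6877 - 13341/7366 = -145333707/50655982 ≈ -2.8690)
f + B(72 + 2) = -145333707/50655982 + (72 + 2) = -145333707/50655982 + 74 = 3603208961/50655982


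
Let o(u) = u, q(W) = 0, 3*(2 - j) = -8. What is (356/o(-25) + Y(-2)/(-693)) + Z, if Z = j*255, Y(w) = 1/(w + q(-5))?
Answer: 40740109/34650 ≈ 1175.8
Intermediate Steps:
j = 14/3 (j = 2 - ⅓*(-8) = 2 + 8/3 = 14/3 ≈ 4.6667)
Y(w) = 1/w (Y(w) = 1/(w + 0) = 1/w)
Z = 1190 (Z = (14/3)*255 = 1190)
(356/o(-25) + Y(-2)/(-693)) + Z = (356/(-25) + 1/(-2*(-693))) + 1190 = (356*(-1/25) - ½*(-1/693)) + 1190 = (-356/25 + 1/1386) + 1190 = -493391/34650 + 1190 = 40740109/34650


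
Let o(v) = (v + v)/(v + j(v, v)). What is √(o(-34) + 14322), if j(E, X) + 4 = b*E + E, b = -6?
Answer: √15596097/33 ≈ 119.67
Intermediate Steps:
j(E, X) = -4 - 5*E (j(E, X) = -4 + (-6*E + E) = -4 - 5*E)
o(v) = 2*v/(-4 - 4*v) (o(v) = (v + v)/(v + (-4 - 5*v)) = (2*v)/(-4 - 4*v) = 2*v/(-4 - 4*v))
√(o(-34) + 14322) = √((½)*(-34)/(-1 - 1*(-34)) + 14322) = √((½)*(-34)/(-1 + 34) + 14322) = √((½)*(-34)/33 + 14322) = √((½)*(-34)*(1/33) + 14322) = √(-17/33 + 14322) = √(472609/33) = √15596097/33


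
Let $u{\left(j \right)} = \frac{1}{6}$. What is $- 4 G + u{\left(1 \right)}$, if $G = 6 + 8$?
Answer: $- \frac{335}{6} \approx -55.833$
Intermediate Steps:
$u{\left(j \right)} = \frac{1}{6}$
$G = 14$
$- 4 G + u{\left(1 \right)} = \left(-4\right) 14 + \frac{1}{6} = -56 + \frac{1}{6} = - \frac{335}{6}$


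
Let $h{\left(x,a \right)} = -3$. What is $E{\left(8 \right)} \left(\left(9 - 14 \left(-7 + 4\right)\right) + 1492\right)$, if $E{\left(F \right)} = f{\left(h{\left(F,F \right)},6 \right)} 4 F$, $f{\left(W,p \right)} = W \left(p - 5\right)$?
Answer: $-148128$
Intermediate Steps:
$f{\left(W,p \right)} = W \left(-5 + p\right)$
$E{\left(F \right)} = - 12 F$ ($E{\left(F \right)} = - 3 \left(-5 + 6\right) 4 F = \left(-3\right) 1 \cdot 4 F = \left(-3\right) 4 F = - 12 F$)
$E{\left(8 \right)} \left(\left(9 - 14 \left(-7 + 4\right)\right) + 1492\right) = \left(-12\right) 8 \left(\left(9 - 14 \left(-7 + 4\right)\right) + 1492\right) = - 96 \left(\left(9 - -42\right) + 1492\right) = - 96 \left(\left(9 + 42\right) + 1492\right) = - 96 \left(51 + 1492\right) = \left(-96\right) 1543 = -148128$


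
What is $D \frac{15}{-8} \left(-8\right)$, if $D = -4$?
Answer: $-60$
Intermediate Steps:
$D \frac{15}{-8} \left(-8\right) = - 4 \frac{15}{-8} \left(-8\right) = - 4 \cdot 15 \left(- \frac{1}{8}\right) \left(-8\right) = \left(-4\right) \left(- \frac{15}{8}\right) \left(-8\right) = \frac{15}{2} \left(-8\right) = -60$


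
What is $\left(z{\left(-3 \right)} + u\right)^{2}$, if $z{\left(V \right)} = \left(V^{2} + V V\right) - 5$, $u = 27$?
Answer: $1600$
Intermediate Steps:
$z{\left(V \right)} = -5 + 2 V^{2}$ ($z{\left(V \right)} = \left(V^{2} + V^{2}\right) - 5 = 2 V^{2} - 5 = -5 + 2 V^{2}$)
$\left(z{\left(-3 \right)} + u\right)^{2} = \left(\left(-5 + 2 \left(-3\right)^{2}\right) + 27\right)^{2} = \left(\left(-5 + 2 \cdot 9\right) + 27\right)^{2} = \left(\left(-5 + 18\right) + 27\right)^{2} = \left(13 + 27\right)^{2} = 40^{2} = 1600$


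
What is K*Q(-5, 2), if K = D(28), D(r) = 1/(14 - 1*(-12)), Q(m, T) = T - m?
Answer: 7/26 ≈ 0.26923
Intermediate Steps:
D(r) = 1/26 (D(r) = 1/(14 + 12) = 1/26)
K = 1/26 ≈ 0.038462
K*Q(-5, 2) = (2 - 1*(-5))/26 = (2 + 5)/26 = (1/26)*7 = 7/26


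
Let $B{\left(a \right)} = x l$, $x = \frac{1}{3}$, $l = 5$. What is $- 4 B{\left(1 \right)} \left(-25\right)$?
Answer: $\frac{500}{3} \approx 166.67$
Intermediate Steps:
$x = \frac{1}{3} \approx 0.33333$
$B{\left(a \right)} = \frac{5}{3}$ ($B{\left(a \right)} = \frac{1}{3} \cdot 5 = \frac{5}{3}$)
$- 4 B{\left(1 \right)} \left(-25\right) = \left(-4\right) \frac{5}{3} \left(-25\right) = \left(- \frac{20}{3}\right) \left(-25\right) = \frac{500}{3}$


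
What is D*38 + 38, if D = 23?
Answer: 912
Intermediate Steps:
D*38 + 38 = 23*38 + 38 = 874 + 38 = 912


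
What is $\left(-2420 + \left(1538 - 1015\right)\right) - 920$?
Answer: $-2817$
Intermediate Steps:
$\left(-2420 + \left(1538 - 1015\right)\right) - 920 = \left(-2420 + 523\right) - 920 = -1897 - 920 = -2817$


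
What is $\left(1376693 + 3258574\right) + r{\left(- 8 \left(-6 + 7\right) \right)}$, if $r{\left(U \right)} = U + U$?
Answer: $4635251$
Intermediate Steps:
$r{\left(U \right)} = 2 U$
$\left(1376693 + 3258574\right) + r{\left(- 8 \left(-6 + 7\right) \right)} = \left(1376693 + 3258574\right) + 2 \left(- 8 \left(-6 + 7\right)\right) = 4635267 + 2 \left(\left(-8\right) 1\right) = 4635267 + 2 \left(-8\right) = 4635267 - 16 = 4635251$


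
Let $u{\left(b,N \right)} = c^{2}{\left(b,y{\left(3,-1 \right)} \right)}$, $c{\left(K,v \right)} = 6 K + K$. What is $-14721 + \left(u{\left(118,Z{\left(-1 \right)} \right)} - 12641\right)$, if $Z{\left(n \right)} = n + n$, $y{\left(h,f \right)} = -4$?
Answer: $654914$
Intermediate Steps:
$Z{\left(n \right)} = 2 n$
$c{\left(K,v \right)} = 7 K$
$u{\left(b,N \right)} = 49 b^{2}$ ($u{\left(b,N \right)} = \left(7 b\right)^{2} = 49 b^{2}$)
$-14721 + \left(u{\left(118,Z{\left(-1 \right)} \right)} - 12641\right) = -14721 - \left(12641 - 49 \cdot 118^{2}\right) = -14721 + \left(49 \cdot 13924 - 12641\right) = -14721 + \left(682276 - 12641\right) = -14721 + 669635 = 654914$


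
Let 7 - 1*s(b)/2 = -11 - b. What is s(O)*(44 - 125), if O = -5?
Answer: -2106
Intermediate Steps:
s(b) = 36 + 2*b (s(b) = 14 - 2*(-11 - b) = 14 + (22 + 2*b) = 36 + 2*b)
s(O)*(44 - 125) = (36 + 2*(-5))*(44 - 125) = (36 - 10)*(-81) = 26*(-81) = -2106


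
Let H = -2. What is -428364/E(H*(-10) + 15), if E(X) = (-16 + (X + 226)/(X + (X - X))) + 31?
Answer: -2498790/131 ≈ -19075.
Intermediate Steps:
E(X) = 15 + (226 + X)/X (E(X) = (-16 + (226 + X)/(X + 0)) + 31 = (-16 + (226 + X)/X) + 31 = 15 + (226 + X)/X)
-428364/E(H*(-10) + 15) = -428364/(16 + 226/(-2*(-10) + 15)) = -428364/(16 + 226/(20 + 15)) = -428364/(16 + 226/35) = -428364/786/35 = -428364*35/786 = -2498790/131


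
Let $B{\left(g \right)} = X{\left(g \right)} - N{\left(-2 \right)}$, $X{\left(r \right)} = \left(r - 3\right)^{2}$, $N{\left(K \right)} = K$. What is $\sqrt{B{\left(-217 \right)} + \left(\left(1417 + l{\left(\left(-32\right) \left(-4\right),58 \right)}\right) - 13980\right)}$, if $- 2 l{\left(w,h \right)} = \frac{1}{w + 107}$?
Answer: $\frac{\sqrt{7916834630}}{470} \approx 189.31$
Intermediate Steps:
$X{\left(r \right)} = \left(-3 + r\right)^{2}$
$B{\left(g \right)} = 2 + \left(-3 + g\right)^{2}$ ($B{\left(g \right)} = \left(-3 + g\right)^{2} - -2 = \left(-3 + g\right)^{2} + 2 = 2 + \left(-3 + g\right)^{2}$)
$l{\left(w,h \right)} = - \frac{1}{2 \left(107 + w\right)}$ ($l{\left(w,h \right)} = - \frac{1}{2 \left(w + 107\right)} = - \frac{1}{2 \left(107 + w\right)}$)
$\sqrt{B{\left(-217 \right)} + \left(\left(1417 + l{\left(\left(-32\right) \left(-4\right),58 \right)}\right) - 13980\right)} = \sqrt{\left(2 + \left(-3 - 217\right)^{2}\right) - \left(12563 + \frac{1}{214 + 2 \left(\left(-32\right) \left(-4\right)\right)}\right)} = \sqrt{\left(2 + \left(-220\right)^{2}\right) - \left(12563 + \frac{1}{214 + 2 \cdot 128}\right)} = \sqrt{\left(2 + 48400\right) - \left(12563 + \frac{1}{214 + 256}\right)} = \sqrt{48402 + \left(\left(1417 - \frac{1}{470}\right) - 13980\right)} = \sqrt{48402 + \left(\frac{665989}{470} - 13980\right)} = \sqrt{48402 - \frac{5904611}{470}} = \sqrt{\frac{16844329}{470}} = \frac{\sqrt{7916834630}}{470}$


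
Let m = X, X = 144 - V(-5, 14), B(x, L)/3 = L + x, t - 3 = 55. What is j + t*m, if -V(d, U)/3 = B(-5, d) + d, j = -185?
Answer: 2077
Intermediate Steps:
t = 58 (t = 3 + 55 = 58)
B(x, L) = 3*L + 3*x (B(x, L) = 3*(L + x) = 3*L + 3*x)
V(d, U) = 45 - 12*d (V(d, U) = -3*((3*d + 3*(-5)) + d) = -3*((3*d - 15) + d) = -3*((-15 + 3*d) + d) = -3*(-15 + 4*d) = 45 - 12*d)
X = 39 (X = 144 - (45 - 12*(-5)) = 144 - (45 + 60) = 144 - 1*105 = 144 - 105 = 39)
m = 39
j + t*m = -185 + 58*39 = -185 + 2262 = 2077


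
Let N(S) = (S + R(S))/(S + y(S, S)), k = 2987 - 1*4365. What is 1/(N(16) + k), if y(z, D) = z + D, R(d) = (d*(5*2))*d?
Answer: -3/3973 ≈ -0.00075510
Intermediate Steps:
R(d) = 10*d² (R(d) = (d*10)*d = (10*d)*d = 10*d²)
k = -1378 (k = 2987 - 4365 = -1378)
y(z, D) = D + z
N(S) = (S + 10*S²)/(3*S) (N(S) = (S + 10*S²)/(S + (S + S)) = (S + 10*S²)/(S + 2*S) = (S + 10*S²)/((3*S)) = (S + 10*S²)*(1/(3*S)) = (S + 10*S²)/(3*S))
1/(N(16) + k) = 1/((⅓ + (10/3)*16) - 1378) = 1/((⅓ + 160/3) - 1378) = 1/(161/3 - 1378) = 1/(-3973/3) = -3/3973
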